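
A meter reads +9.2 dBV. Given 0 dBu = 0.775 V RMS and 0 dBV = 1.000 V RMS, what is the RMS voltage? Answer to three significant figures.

2.88 V

V = 1.000 V × 10^(+9.2/20).
= 1.000 × 2.884 = 2.88 V.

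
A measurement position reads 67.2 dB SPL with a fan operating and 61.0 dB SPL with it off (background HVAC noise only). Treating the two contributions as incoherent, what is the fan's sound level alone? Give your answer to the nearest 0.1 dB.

Remove the background by subtracting linear intensities:
L_src = 10·log₁₀(10^(67.2/10) − 10^(61.0/10)) = 10·log₁₀(3989000) = 66.0 dB SPL.

66.0 dB SPL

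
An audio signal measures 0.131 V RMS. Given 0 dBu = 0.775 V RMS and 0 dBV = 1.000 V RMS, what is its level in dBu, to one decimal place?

dBu = 20·log₁₀(V / 0.775 V).
20·log₁₀(0.131/0.775) = -15.4 dBu.

-15.4 dBu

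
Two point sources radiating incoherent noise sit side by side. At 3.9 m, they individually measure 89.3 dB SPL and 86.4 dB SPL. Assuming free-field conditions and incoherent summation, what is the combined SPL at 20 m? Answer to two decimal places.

76.90 dB SPL

Combined at 3.9 m: 10·log₁₀(10^(89.3/10)+10^(86.4/10)) = 91.098 dB SPL.
Then apply −20·log₁₀(20/3.9) = -14.199 dB → 76.90 dB SPL.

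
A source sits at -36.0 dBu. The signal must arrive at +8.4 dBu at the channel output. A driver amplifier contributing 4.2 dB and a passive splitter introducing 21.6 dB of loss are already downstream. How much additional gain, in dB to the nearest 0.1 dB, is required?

The required make-up gain is the shortfall in the dB sum.
G = +8.4 − (-36.0) − 4.2 + 21.6 = 61.8 dB.

61.8 dB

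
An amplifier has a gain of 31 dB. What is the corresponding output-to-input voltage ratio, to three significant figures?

35.5

Voltage ratio = 10^(dB/20).
10^(31/20) = 10^(1.550) = 35.5.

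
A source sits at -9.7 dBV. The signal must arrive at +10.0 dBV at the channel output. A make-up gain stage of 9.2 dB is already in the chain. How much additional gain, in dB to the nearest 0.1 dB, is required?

10.5 dB

The required make-up gain is the shortfall in the dB sum.
G = +10.0 − (-9.7) − 9.2 = 10.5 dB.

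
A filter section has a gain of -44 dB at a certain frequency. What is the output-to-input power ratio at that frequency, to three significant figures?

0.0000398

Power ratio = 10^(dB/10).
10^(-44/10) = 10^(-4.400) = 0.0000398.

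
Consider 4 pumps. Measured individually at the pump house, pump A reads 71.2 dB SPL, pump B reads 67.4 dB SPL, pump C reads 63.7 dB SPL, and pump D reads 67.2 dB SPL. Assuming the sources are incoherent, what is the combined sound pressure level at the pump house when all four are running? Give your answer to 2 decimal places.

74.19 dB SPL

Incoherent sources sum as intensities:
L_total = 10·log₁₀(10^(71.2/10) + 10^(67.4/10) + 10^(63.7/10) + 10^(67.2/10)) = 10·log₁₀(26270000) = 74.19 dB SPL.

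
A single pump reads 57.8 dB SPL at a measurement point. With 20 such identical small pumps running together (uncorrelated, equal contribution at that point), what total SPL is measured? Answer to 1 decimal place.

70.8 dB SPL

20 equal incoherent sources raise the level by 10·log₁₀(20) = 13.01 dB.
L_total = 57.8 + 13.01 = 70.8 dB SPL.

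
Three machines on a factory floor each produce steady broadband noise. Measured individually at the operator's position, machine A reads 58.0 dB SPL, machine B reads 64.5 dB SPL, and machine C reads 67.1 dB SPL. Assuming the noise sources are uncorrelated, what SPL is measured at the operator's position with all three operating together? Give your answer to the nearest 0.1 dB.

69.3 dB SPL

Add the sources as powers (linear), then convert back to dB:
L_total = 10·log₁₀(10^(58.0/10) + 10^(64.5/10) + 10^(67.1/10)) = 10·log₁₀(8578000) = 69.3 dB SPL.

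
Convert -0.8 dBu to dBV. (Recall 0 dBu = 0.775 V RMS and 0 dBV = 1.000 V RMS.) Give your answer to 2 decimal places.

The offset between the scales is 20·log₁₀(0.775/1.000) = −2.214 dB.
So dBV = -0.8 − 2.214 = -3.01 dBV.

-3.01 dBV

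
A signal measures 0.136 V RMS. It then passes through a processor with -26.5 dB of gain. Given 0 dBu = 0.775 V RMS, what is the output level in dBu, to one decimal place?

-41.6 dBu

Input level: 20·log₁₀(0.136/0.775) = -15.12 dBu.
Output: -15.12 − 26.5 = -41.6 dBu.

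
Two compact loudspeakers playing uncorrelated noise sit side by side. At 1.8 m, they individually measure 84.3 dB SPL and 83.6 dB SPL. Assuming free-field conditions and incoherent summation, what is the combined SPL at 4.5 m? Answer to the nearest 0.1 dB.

Combined at 1.8 m: 10·log₁₀(10^(84.3/10)+10^(83.6/10)) = 86.97 dB SPL.
Then apply −20·log₁₀(4.5/1.8) = -7.96 dB → 79.0 dB SPL.

79.0 dB SPL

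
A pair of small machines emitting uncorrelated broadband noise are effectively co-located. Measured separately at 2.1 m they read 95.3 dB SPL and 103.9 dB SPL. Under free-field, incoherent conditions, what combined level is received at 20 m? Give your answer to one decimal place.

Combined at 2.1 m: 10·log₁₀(10^(95.3/10)+10^(103.9/10)) = 104.46 dB SPL.
Then apply −20·log₁₀(20/2.1) = -19.58 dB → 84.9 dB SPL.

84.9 dB SPL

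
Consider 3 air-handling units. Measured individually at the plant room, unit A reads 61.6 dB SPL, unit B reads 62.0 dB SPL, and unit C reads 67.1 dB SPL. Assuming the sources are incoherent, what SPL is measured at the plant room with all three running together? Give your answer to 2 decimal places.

Incoherent sources sum as intensities:
L_total = 10·log₁₀(10^(61.6/10) + 10^(62.0/10) + 10^(67.1/10)) = 10·log₁₀(8159000) = 69.12 dB SPL.

69.12 dB SPL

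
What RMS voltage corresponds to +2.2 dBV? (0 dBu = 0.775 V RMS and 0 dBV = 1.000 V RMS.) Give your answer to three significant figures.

1.29 V

V = 1.000 V × 10^(+2.2/20).
= 1.000 × 1.288 = 1.29 V.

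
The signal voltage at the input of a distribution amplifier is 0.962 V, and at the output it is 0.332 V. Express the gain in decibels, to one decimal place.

-9.2 dB

Voltage is an amplitude quantity, so gain = 20·log₁₀(V_out/V_in).
20·log₁₀(0.332/0.962) = 20·log₁₀(0.3451) = -9.2 dB.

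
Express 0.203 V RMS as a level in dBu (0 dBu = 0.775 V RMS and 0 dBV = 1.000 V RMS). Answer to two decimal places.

-11.64 dBu

dBu = 20·log₁₀(V / 0.775 V).
20·log₁₀(0.203/0.775) = -11.64 dBu.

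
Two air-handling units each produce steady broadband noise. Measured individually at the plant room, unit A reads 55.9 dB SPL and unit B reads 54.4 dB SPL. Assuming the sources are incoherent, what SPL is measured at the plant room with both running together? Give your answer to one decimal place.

58.2 dB SPL

Incoherent sources sum as intensities:
L_total = 10·log₁₀(10^(55.9/10) + 10^(54.4/10)) = 10·log₁₀(664500) = 58.2 dB SPL.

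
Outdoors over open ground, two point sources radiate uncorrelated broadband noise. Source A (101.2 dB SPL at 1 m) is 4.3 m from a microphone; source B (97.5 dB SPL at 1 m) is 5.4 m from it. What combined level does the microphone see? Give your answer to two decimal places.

At the listener: L_A = 101.2 − 20·log₁₀(4.3) = 88.531 dB; L_B = 97.5 − 20·log₁₀(5.4) = 82.852 dB.
Combined: 10·log₁₀(10^(88.531/10)+10^(82.852/10)) = 89.57 dB SPL.

89.57 dB SPL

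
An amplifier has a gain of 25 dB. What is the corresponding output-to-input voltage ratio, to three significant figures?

Voltage ratio = 10^(dB/20).
10^(25/20) = 10^(1.250) = 17.8.

17.8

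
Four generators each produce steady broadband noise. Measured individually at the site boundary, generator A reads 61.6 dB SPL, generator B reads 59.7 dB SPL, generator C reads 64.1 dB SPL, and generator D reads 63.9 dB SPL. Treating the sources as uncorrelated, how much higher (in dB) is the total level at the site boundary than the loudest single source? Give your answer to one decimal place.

Uncorrelated sources add in intensity (power), not in dB.
L_total = 10·log₁₀(10^(61.6/10) + 10^(59.7/10) + 10^(64.1/10) + 10^(63.9/10)) = 68.69 dB SPL.
Excess over the loudest (64.1 dB): 68.69 − 64.1 = 4.6 dB.

4.6 dB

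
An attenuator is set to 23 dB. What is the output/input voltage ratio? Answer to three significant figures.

0.0708

Voltage ratio = 10^(dB/20).
10^(-23/20) = 10^(-1.150) = 0.0708.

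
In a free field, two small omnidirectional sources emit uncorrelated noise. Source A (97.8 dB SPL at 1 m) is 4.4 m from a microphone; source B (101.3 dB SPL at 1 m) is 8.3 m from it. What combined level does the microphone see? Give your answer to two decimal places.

87.05 dB SPL

At the listener: L_A = 97.8 − 20·log₁₀(4.4) = 84.931 dB; L_B = 101.3 − 20·log₁₀(8.3) = 82.918 dB.
Combined: 10·log₁₀(10^(84.931/10)+10^(82.918/10)) = 87.05 dB SPL.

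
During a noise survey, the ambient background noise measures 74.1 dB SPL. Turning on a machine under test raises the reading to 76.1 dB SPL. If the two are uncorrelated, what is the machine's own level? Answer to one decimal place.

71.8 dB SPL

Subtract intensities: L_src = 10·log₁₀(10^(L_total/10) − 10^(L_bg/10)).
L_src = 10·log₁₀(10^(76.1/10) − 10^(74.1/10)) = 10·log₁₀(15030000) = 71.8 dB SPL.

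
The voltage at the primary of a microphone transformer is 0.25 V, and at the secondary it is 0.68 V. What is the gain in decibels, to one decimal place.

Voltage ratio → dB uses the 20·log₁₀ form:
20·log₁₀(0.68/0.25) = 20·log₁₀(2.720) = 8.7 dB.

8.7 dB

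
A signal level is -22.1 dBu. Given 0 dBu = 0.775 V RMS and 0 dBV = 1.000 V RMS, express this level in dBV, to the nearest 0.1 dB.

The offset between the scales is 20·log₁₀(0.775/1.000) = −2.214 dB.
So dBV = -22.1 − 2.214 = -24.3 dBV.

-24.3 dBV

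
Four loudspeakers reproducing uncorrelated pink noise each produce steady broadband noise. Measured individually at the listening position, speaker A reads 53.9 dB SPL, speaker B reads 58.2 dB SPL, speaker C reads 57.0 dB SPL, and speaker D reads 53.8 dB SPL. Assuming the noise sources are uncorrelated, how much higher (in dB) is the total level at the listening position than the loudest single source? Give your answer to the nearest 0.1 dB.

4.0 dB

Uncorrelated sources add in intensity (power), not in dB.
L_total = 10·log₁₀(10^(53.9/10) + 10^(58.2/10) + 10^(57.0/10) + 10^(53.8/10)) = 62.17 dB SPL.
Excess over the loudest (58.2 dB): 62.17 − 58.2 = 4.0 dB.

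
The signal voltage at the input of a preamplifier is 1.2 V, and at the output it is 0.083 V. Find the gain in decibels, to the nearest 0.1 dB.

-23.2 dB

Voltage ratio → dB uses the 20·log₁₀ form:
20·log₁₀(0.083/1.2) = 20·log₁₀(0.06917) = -23.2 dB.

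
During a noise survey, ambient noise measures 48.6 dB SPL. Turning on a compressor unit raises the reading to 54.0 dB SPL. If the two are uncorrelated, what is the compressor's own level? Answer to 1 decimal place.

52.5 dB SPL

Remove the background by subtracting linear intensities:
L_src = 10·log₁₀(10^(54.0/10) − 10^(48.6/10)) = 10·log₁₀(178700) = 52.5 dB SPL.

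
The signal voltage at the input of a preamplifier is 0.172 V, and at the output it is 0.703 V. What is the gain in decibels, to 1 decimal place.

12.2 dB

Voltage is an amplitude quantity, so gain = 20·log₁₀(V_out/V_in).
20·log₁₀(0.703/0.172) = 20·log₁₀(4.087) = 12.2 dB.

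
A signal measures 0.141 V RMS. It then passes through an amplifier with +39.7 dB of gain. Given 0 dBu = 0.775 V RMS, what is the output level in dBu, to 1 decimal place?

+24.9 dBu

Input level: 20·log₁₀(0.141/0.775) = -14.80 dBu.
Output: -14.80 + 39.7 = +24.9 dBu.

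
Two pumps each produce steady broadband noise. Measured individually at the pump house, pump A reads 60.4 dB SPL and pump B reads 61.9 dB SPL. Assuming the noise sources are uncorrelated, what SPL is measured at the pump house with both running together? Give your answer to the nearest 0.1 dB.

64.2 dB SPL

Add the sources as powers (linear), then convert back to dB:
L_total = 10·log₁₀(10^(60.4/10) + 10^(61.9/10)) = 10·log₁₀(2645000) = 64.2 dB SPL.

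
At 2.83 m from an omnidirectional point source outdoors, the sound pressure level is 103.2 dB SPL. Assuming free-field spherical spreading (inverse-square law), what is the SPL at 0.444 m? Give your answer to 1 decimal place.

For a point source in a free field, ΔL = −20·log₁₀(d₂/d₁).
ΔL = −20·log₁₀(0.444/2.83) = 16.09 dB, so L₂ = 103.2 + (16.09) = 119.3 dB SPL.

119.3 dB SPL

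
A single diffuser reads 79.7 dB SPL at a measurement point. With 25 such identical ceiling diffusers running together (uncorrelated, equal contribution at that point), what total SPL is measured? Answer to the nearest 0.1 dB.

93.7 dB SPL

25 equal incoherent sources raise the level by 10·log₁₀(25) = 13.98 dB.
L_total = 79.7 + 13.98 = 93.7 dB SPL.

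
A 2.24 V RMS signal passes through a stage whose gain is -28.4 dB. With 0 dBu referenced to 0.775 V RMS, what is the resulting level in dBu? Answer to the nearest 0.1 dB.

-19.2 dBu

Input level: 20·log₁₀(2.24/0.775) = 9.22 dBu.
Output: 9.22 − 28.4 = -19.2 dBu.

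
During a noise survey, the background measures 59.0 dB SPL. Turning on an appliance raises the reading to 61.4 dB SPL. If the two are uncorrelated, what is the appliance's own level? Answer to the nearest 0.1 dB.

57.7 dB SPL

Subtract intensities: L_src = 10·log₁₀(10^(L_total/10) − 10^(L_bg/10)).
L_src = 10·log₁₀(10^(61.4/10) − 10^(59.0/10)) = 10·log₁₀(586100) = 57.7 dB SPL.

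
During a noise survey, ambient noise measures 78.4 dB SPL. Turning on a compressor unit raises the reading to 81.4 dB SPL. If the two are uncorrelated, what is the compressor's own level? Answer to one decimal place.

78.4 dB SPL

Remove the background by subtracting linear intensities:
L_src = 10·log₁₀(10^(81.4/10) − 10^(78.4/10)) = 10·log₁₀(68860000) = 78.4 dB SPL.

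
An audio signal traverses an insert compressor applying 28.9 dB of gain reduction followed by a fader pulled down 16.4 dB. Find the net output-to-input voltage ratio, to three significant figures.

0.00543

Net gain = (−28.9) + (−16.4) = -45.3 dB.
Voltage ratio = 10^(-45.3/20) = 0.00543.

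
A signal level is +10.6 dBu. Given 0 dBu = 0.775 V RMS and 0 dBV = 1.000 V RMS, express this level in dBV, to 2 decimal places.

+8.39 dBV

The offset between the scales is 20·log₁₀(0.775/1.000) = −2.214 dB.
So dBV = +10.6 − 2.214 = +8.39 dBV.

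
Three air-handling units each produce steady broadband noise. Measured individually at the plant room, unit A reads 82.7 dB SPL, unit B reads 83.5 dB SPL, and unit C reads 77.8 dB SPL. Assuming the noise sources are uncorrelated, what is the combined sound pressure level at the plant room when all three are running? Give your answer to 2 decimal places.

86.72 dB SPL

Add the sources as powers (linear), then convert back to dB:
L_total = 10·log₁₀(10^(82.7/10) + 10^(83.5/10) + 10^(77.8/10)) = 10·log₁₀(470300000) = 86.72 dB SPL.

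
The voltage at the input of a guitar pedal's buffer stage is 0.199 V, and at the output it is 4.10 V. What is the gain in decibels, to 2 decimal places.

Voltage is an amplitude quantity, so gain = 20·log₁₀(V_out/V_in).
20·log₁₀(4.10/0.199) = 20·log₁₀(20.60) = 26.28 dB.

26.28 dB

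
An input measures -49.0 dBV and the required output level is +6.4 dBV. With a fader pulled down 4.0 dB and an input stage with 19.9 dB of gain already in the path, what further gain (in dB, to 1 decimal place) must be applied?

39.5 dB

The required make-up gain is the shortfall in the dB sum.
G = +6.4 − (-49.0) + 4.0 − 19.9 = 39.5 dB.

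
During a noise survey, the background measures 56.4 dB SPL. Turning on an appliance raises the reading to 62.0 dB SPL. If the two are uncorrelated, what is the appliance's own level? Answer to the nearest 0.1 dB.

Background correction is a power subtraction:
L_src = 10·log₁₀(10^(62.0/10) − 10^(56.4/10)) = 10·log₁₀(1148000) = 60.6 dB SPL.

60.6 dB SPL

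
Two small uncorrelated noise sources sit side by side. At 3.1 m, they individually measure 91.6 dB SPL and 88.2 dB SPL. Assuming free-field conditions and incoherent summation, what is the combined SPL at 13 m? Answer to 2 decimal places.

Combined at 3.1 m: 10·log₁₀(10^(91.6/10)+10^(88.2/10)) = 93.235 dB SPL.
Then apply −20·log₁₀(13/3.1) = -12.452 dB → 80.78 dB SPL.

80.78 dB SPL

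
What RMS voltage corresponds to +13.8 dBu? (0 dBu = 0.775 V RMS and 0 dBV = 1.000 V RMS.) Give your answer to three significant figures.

3.80 V

V = 0.775 V × 10^(+13.8/20).
= 0.775 × 4.898 = 3.80 V.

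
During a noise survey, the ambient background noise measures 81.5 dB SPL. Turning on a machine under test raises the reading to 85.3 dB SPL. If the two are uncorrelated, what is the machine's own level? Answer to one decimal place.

83.0 dB SPL

Remove the background by subtracting linear intensities:
L_src = 10·log₁₀(10^(85.3/10) − 10^(81.5/10)) = 10·log₁₀(197600000) = 83.0 dB SPL.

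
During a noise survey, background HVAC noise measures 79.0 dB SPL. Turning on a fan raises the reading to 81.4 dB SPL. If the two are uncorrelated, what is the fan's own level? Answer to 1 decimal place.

Subtract intensities: L_src = 10·log₁₀(10^(L_total/10) − 10^(L_bg/10)).
L_src = 10·log₁₀(10^(81.4/10) − 10^(79.0/10)) = 10·log₁₀(58610000) = 77.7 dB SPL.

77.7 dB SPL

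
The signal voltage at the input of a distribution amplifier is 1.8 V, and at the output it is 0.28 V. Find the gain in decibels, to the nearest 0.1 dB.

-16.2 dB

Voltage is an amplitude quantity, so gain = 20·log₁₀(V_out/V_in).
20·log₁₀(0.28/1.8) = 20·log₁₀(0.1556) = -16.2 dB.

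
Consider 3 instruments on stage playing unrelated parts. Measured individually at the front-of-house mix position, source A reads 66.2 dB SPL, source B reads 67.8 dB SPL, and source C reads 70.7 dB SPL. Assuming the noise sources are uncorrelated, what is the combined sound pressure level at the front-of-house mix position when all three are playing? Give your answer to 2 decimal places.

Incoherent sources sum as intensities:
L_total = 10·log₁₀(10^(66.2/10) + 10^(67.8/10) + 10^(70.7/10)) = 10·log₁₀(21940000) = 73.41 dB SPL.

73.41 dB SPL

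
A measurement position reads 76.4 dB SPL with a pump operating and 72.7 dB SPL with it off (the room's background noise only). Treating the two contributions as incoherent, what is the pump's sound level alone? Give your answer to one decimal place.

Subtract intensities: L_src = 10·log₁₀(10^(L_total/10) − 10^(L_bg/10)).
L_src = 10·log₁₀(10^(76.4/10) − 10^(72.7/10)) = 10·log₁₀(25030000) = 74.0 dB SPL.

74.0 dB SPL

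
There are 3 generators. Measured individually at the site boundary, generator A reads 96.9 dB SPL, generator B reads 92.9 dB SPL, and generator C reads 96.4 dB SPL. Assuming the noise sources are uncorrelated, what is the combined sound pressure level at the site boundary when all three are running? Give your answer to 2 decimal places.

Uncorrelated sources add in intensity (power), not in dB.
L_total = 10·log₁₀(10^(96.9/10) + 10^(92.9/10) + 10^(96.4/10)) = 10·log₁₀(11213000000) = 100.50 dB SPL.

100.50 dB SPL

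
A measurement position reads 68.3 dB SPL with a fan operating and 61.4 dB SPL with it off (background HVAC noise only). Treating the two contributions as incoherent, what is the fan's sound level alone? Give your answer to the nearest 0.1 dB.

67.3 dB SPL

Background correction is a power subtraction:
L_src = 10·log₁₀(10^(68.3/10) − 10^(61.4/10)) = 10·log₁₀(5380000) = 67.3 dB SPL.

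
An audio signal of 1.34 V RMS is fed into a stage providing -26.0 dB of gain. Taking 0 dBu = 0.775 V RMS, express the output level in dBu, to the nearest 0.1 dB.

-21.2 dBu

Input level: 20·log₁₀(1.34/0.775) = 4.76 dBu.
Output: 4.76 − 26.0 = -21.2 dBu.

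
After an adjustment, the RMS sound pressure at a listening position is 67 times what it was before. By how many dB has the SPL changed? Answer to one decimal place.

36.5 dB

Sound pressure is an amplitude quantity: ΔL = 20·log₁₀(p₂/p₁).
20·log₁₀(67) = 36.5 dB.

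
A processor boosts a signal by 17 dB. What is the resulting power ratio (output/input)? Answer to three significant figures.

Power ratio = 10^(dB/10).
10^(17/10) = 10^(1.700) = 50.1.

50.1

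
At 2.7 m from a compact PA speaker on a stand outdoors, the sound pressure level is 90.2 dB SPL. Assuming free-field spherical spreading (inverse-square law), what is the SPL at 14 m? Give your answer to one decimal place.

75.9 dB SPL

For a point source in a free field, ΔL = −20·log₁₀(d₂/d₁).
ΔL = −20·log₁₀(14/2.7) = -14.30 dB, so L₂ = 90.2 + (-14.30) = 75.9 dB SPL.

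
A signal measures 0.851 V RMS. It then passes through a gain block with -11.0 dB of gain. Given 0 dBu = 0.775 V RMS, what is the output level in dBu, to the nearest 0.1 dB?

-10.2 dBu

Input level: 20·log₁₀(0.851/0.775) = 0.81 dBu.
Output: 0.81 − 11.0 = -10.2 dBu.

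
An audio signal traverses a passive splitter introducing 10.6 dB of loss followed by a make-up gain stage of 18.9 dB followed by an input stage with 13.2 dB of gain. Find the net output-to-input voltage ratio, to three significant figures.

11.9

Net gain = (−10.6) + 18.9 + 13.2 = 21.5 dB.
Voltage ratio = 10^(21.5/20) = 11.9.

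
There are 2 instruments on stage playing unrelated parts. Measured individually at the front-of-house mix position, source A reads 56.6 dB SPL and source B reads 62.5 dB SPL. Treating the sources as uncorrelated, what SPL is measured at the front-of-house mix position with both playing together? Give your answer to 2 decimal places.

Add the sources as powers (linear), then convert back to dB:
L_total = 10·log₁₀(10^(56.6/10) + 10^(62.5/10)) = 10·log₁₀(2235000) = 63.49 dB SPL.

63.49 dB SPL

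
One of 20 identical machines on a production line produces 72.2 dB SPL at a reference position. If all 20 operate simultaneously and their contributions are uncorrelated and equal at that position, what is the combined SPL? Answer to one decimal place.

20 equal incoherent sources raise the level by 10·log₁₀(20) = 13.01 dB.
L_total = 72.2 + 13.01 = 85.2 dB SPL.

85.2 dB SPL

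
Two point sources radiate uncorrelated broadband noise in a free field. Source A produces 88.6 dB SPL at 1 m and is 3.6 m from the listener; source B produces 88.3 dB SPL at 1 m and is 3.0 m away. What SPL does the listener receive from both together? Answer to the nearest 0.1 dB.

At the listener: L_A = 88.6 − 20·log₁₀(3.6) = 77.47 dB; L_B = 88.3 − 20·log₁₀(3.0) = 78.76 dB.
Combined: 10·log₁₀(10^(77.47/10)+10^(78.76/10)) = 81.2 dB SPL.

81.2 dB SPL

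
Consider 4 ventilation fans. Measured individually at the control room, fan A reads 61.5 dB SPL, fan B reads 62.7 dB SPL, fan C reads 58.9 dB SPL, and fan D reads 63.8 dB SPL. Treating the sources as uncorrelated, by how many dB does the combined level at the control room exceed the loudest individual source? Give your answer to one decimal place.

4.3 dB

Incoherent sources sum as intensities:
L_total = 10·log₁₀(10^(61.5/10) + 10^(62.7/10) + 10^(58.9/10) + 10^(63.8/10)) = 68.10 dB SPL.
Excess over the loudest (63.8 dB): 68.10 − 63.8 = 4.3 dB.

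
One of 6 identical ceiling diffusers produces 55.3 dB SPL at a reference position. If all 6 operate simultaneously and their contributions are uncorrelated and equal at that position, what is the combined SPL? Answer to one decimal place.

63.1 dB SPL

6 equal incoherent sources raise the level by 10·log₁₀(6) = 7.78 dB.
L_total = 55.3 + 7.78 = 63.1 dB SPL.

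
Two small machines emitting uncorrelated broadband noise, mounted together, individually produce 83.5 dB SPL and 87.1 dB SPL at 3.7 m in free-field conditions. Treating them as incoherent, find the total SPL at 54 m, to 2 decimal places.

65.39 dB SPL

Combined at 3.7 m: 10·log₁₀(10^(83.5/10)+10^(87.1/10)) = 88.673 dB SPL.
Then apply −20·log₁₀(54/3.7) = -23.284 dB → 65.39 dB SPL.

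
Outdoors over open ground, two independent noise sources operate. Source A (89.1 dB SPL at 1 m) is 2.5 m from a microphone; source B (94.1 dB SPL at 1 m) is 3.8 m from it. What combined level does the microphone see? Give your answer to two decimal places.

At the listener: L_A = 89.1 − 20·log₁₀(2.5) = 81.141 dB; L_B = 94.1 − 20·log₁₀(3.8) = 82.504 dB.
Combined: 10·log₁₀(10^(81.141/10)+10^(82.504/10)) = 84.89 dB SPL.

84.89 dB SPL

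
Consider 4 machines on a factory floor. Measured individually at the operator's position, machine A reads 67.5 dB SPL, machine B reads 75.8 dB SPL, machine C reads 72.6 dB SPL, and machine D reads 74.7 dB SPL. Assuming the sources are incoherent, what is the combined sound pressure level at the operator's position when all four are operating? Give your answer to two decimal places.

79.61 dB SPL

Add the sources as powers (linear), then convert back to dB:
L_total = 10·log₁₀(10^(67.5/10) + 10^(75.8/10) + 10^(72.6/10) + 10^(74.7/10)) = 10·log₁₀(91350000) = 79.61 dB SPL.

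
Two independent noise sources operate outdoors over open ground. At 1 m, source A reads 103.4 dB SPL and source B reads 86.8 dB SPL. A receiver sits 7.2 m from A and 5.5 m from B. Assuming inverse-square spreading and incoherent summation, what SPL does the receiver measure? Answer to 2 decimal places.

86.41 dB SPL

At the listener: L_A = 103.4 − 20·log₁₀(7.2) = 86.253 dB; L_B = 86.8 − 20·log₁₀(5.5) = 71.993 dB.
Combined: 10·log₁₀(10^(86.253/10)+10^(71.993/10)) = 86.41 dB SPL.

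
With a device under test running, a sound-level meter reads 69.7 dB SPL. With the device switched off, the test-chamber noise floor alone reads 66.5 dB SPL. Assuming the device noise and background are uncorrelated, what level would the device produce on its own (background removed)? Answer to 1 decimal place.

Subtract intensities: L_src = 10·log₁₀(10^(L_total/10) − 10^(L_bg/10)).
L_src = 10·log₁₀(10^(69.7/10) − 10^(66.5/10)) = 10·log₁₀(4866000) = 66.9 dB SPL.

66.9 dB SPL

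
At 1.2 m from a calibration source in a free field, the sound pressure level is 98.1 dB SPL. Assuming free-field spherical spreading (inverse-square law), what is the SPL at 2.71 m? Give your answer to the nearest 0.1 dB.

For a point source in a free field, ΔL = −20·log₁₀(d₂/d₁).
ΔL = −20·log₁₀(2.71/1.2) = -7.08 dB, so L₂ = 98.1 + (-7.08) = 91.0 dB SPL.

91.0 dB SPL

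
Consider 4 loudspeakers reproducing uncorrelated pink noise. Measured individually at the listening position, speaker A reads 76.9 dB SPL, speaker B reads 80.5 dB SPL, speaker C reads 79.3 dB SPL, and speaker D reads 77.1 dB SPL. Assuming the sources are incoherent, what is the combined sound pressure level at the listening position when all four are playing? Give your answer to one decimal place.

Incoherent sources sum as intensities:
L_total = 10·log₁₀(10^(76.9/10) + 10^(80.5/10) + 10^(79.3/10) + 10^(77.1/10)) = 10·log₁₀(297600000) = 84.7 dB SPL.

84.7 dB SPL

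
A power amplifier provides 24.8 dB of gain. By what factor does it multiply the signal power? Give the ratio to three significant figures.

Power ratio = 10^(dB/10).
10^(24.8/10) = 10^(2.480) = 302.

302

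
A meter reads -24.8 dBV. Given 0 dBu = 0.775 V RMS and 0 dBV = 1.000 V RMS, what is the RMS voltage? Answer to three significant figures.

V = 1.000 V × 10^(-24.8/20).
= 1.000 × 0.05754 = 0.0575 V.

0.0575 V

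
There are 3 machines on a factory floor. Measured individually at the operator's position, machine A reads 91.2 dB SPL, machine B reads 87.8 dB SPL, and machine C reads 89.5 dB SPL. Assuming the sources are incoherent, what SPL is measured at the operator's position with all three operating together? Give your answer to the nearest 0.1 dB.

Add the sources as powers (linear), then convert back to dB:
L_total = 10·log₁₀(10^(91.2/10) + 10^(87.8/10) + 10^(89.5/10)) = 10·log₁₀(2812000000) = 94.5 dB SPL.

94.5 dB SPL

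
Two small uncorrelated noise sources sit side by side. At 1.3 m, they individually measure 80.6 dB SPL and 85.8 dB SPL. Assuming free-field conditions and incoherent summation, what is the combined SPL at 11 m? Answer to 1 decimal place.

68.4 dB SPL

Combined at 1.3 m: 10·log₁₀(10^(80.6/10)+10^(85.8/10)) = 86.95 dB SPL.
Then apply −20·log₁₀(11/1.3) = -18.55 dB → 68.4 dB SPL.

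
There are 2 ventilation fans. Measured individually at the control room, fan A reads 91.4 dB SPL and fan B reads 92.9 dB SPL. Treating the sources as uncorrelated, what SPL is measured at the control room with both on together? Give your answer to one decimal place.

Add the sources as powers (linear), then convert back to dB:
L_total = 10·log₁₀(10^(91.4/10) + 10^(92.9/10)) = 10·log₁₀(3330000000) = 95.2 dB SPL.

95.2 dB SPL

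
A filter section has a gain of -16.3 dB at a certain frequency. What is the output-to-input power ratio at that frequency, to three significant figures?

Power ratio = 10^(dB/10).
10^(-16.3/10) = 10^(-1.630) = 0.0234.

0.0234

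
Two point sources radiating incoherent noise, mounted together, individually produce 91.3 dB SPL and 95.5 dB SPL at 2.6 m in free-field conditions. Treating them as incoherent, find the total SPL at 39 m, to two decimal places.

Combined at 2.6 m: 10·log₁₀(10^(91.3/10)+10^(95.5/10)) = 96.899 dB SPL.
Then apply −20·log₁₀(39/2.6) = -23.522 dB → 73.38 dB SPL.

73.38 dB SPL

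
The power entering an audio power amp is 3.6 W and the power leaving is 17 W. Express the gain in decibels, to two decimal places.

Power ratio → dB uses the 10·log₁₀ form:
10·log₁₀(17/3.6) = 10·log₁₀(4.722) = 6.74 dB.

6.74 dB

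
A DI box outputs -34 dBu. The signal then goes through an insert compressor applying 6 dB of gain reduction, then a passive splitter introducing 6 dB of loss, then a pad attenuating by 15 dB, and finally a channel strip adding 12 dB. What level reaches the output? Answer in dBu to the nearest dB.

-49 dBu

In dB, series stages simply add:
-34 − 6 − 6 − 15 + 12 = -49 dBu.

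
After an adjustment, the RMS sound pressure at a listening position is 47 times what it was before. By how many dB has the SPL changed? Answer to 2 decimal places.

SPL change from a pressure ratio uses the 20·log₁₀ form:
20·log₁₀(47) = 33.44 dB.

33.44 dB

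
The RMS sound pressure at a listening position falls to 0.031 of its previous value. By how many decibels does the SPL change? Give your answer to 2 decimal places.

SPL change from a pressure ratio uses the 20·log₁₀ form:
20·log₁₀(0.031) = -30.17 dB.

-30.17 dB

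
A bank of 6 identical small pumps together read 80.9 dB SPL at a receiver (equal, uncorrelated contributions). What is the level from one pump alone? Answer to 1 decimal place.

73.1 dB SPL

6 equal incoherent sources add 10·log₁₀(6) = 7.78 dB over one source.
L_one = 80.9 − 7.78 = 73.1 dB SPL.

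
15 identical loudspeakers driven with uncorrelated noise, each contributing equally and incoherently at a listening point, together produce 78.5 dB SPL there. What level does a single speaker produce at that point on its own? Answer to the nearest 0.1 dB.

15 equal incoherent sources add 10·log₁₀(15) = 11.76 dB over one source.
L_one = 78.5 − 11.76 = 66.7 dB SPL.

66.7 dB SPL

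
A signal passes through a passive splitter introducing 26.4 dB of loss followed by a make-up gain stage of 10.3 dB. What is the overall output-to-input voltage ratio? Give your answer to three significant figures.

0.157

Net gain = (−26.4) + 10.3 = -16.1 dB.
Voltage ratio = 10^(-16.1/20) = 0.157.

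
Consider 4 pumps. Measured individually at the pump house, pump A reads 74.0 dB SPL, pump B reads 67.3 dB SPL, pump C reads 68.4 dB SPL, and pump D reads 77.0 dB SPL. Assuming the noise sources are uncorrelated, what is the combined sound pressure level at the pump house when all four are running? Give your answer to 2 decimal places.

Add the sources as powers (linear), then convert back to dB:
L_total = 10·log₁₀(10^(74.0/10) + 10^(67.3/10) + 10^(68.4/10) + 10^(77.0/10)) = 10·log₁₀(87530000) = 79.42 dB SPL.

79.42 dB SPL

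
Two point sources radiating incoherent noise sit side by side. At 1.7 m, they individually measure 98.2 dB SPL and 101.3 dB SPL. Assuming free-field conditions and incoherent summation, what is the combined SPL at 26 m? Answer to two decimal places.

79.34 dB SPL

Combined at 1.7 m: 10·log₁₀(10^(98.2/10)+10^(101.3/10)) = 103.031 dB SPL.
Then apply −20·log₁₀(26/1.7) = -23.690 dB → 79.34 dB SPL.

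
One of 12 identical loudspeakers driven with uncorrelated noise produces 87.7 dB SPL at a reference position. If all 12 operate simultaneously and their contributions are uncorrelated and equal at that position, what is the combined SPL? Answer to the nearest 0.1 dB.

98.5 dB SPL

12 equal incoherent sources raise the level by 10·log₁₀(12) = 10.79 dB.
L_total = 87.7 + 10.79 = 98.5 dB SPL.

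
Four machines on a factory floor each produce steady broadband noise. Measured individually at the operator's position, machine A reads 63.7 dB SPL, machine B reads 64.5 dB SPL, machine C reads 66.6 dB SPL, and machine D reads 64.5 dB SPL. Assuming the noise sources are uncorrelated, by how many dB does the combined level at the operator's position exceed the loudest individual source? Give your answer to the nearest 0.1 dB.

4.4 dB

Add the sources as powers (linear), then convert back to dB:
L_total = 10·log₁₀(10^(63.7/10) + 10^(64.5/10) + 10^(66.6/10) + 10^(64.5/10)) = 70.99 dB SPL.
Excess over the loudest (66.6 dB): 70.99 − 66.6 = 4.4 dB.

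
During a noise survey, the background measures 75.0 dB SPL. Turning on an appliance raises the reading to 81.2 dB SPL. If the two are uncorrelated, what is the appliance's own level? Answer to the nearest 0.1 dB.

Background correction is a power subtraction:
L_src = 10·log₁₀(10^(81.2/10) − 10^(75.0/10)) = 10·log₁₀(100200000) = 80.0 dB SPL.

80.0 dB SPL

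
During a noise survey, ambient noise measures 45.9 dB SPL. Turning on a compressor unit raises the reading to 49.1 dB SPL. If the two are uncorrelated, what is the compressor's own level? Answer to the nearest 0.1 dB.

46.3 dB SPL

Background correction is a power subtraction:
L_src = 10·log₁₀(10^(49.1/10) − 10^(45.9/10)) = 10·log₁₀(42380) = 46.3 dB SPL.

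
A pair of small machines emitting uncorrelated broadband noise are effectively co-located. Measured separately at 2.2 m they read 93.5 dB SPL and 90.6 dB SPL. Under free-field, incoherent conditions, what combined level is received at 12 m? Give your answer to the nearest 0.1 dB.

80.6 dB SPL

Combined at 2.2 m: 10·log₁₀(10^(93.5/10)+10^(90.6/10)) = 95.30 dB SPL.
Then apply −20·log₁₀(12/2.2) = -14.74 dB → 80.6 dB SPL.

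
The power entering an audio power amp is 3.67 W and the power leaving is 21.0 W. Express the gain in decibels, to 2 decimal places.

Power ratio → dB uses the 10·log₁₀ form:
10·log₁₀(21.0/3.67) = 10·log₁₀(5.722) = 7.58 dB.

7.58 dB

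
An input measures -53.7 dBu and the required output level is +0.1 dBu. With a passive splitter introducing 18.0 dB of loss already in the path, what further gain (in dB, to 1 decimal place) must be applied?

The required make-up gain is the shortfall in the dB sum.
G = +0.1 − (-53.7) + 18.0 = 71.8 dB.

71.8 dB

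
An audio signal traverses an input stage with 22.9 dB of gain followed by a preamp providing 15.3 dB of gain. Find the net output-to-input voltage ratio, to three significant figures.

81.3

Net gain = 22.9 + 15.3 = 38.2 dB.
Voltage ratio = 10^(38.2/20) = 81.3.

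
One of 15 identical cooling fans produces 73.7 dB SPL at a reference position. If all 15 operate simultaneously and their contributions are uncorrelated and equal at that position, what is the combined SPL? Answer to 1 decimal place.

85.5 dB SPL

15 equal incoherent sources raise the level by 10·log₁₀(15) = 11.76 dB.
L_total = 73.7 + 11.76 = 85.5 dB SPL.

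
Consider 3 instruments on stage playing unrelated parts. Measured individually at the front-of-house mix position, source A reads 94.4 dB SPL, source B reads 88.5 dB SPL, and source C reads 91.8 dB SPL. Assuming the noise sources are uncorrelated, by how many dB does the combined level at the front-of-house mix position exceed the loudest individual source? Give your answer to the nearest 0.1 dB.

Uncorrelated sources add in intensity (power), not in dB.
L_total = 10·log₁₀(10^(94.4/10) + 10^(88.5/10) + 10^(91.8/10)) = 96.97 dB SPL.
Excess over the loudest (94.4 dB): 96.97 − 94.4 = 2.6 dB.

2.6 dB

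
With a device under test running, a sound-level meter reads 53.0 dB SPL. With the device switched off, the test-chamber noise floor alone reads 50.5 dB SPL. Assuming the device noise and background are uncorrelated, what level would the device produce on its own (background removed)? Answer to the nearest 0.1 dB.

49.4 dB SPL

Background correction is a power subtraction:
L_src = 10·log₁₀(10^(53.0/10) − 10^(50.5/10)) = 10·log₁₀(87320) = 49.4 dB SPL.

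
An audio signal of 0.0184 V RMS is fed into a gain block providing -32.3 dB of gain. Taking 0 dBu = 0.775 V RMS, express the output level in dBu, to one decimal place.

-64.8 dBu

Input level: 20·log₁₀(0.0184/0.775) = -32.49 dBu.
Output: -32.49 − 32.3 = -64.8 dBu.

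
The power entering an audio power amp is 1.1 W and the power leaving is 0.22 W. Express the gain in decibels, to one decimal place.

-7.0 dB

Power ratio → dB uses the 10·log₁₀ form:
10·log₁₀(0.22/1.1) = 10·log₁₀(0.2000) = -7.0 dB.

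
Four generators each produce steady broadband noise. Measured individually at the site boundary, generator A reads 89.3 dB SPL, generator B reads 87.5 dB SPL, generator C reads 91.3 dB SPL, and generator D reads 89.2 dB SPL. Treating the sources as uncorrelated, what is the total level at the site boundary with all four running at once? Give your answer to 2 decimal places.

95.56 dB SPL

Uncorrelated sources add in intensity (power), not in dB.
L_total = 10·log₁₀(10^(89.3/10) + 10^(87.5/10) + 10^(91.3/10) + 10^(89.2/10)) = 10·log₁₀(3594000000) = 95.56 dB SPL.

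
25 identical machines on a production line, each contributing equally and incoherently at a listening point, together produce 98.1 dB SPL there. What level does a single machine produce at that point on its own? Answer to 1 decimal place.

25 equal incoherent sources add 10·log₁₀(25) = 13.98 dB over one source.
L_one = 98.1 − 13.98 = 84.1 dB SPL.

84.1 dB SPL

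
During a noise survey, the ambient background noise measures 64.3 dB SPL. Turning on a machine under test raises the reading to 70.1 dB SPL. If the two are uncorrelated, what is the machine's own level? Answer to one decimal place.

68.8 dB SPL

Subtract intensities: L_src = 10·log₁₀(10^(L_total/10) − 10^(L_bg/10)).
L_src = 10·log₁₀(10^(70.1/10) − 10^(64.3/10)) = 10·log₁₀(7541000) = 68.8 dB SPL.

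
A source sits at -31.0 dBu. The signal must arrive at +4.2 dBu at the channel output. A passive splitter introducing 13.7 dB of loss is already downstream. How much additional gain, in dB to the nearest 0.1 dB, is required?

48.9 dB

The required make-up gain is the shortfall in the dB sum.
G = +4.2 − (-31.0) + 13.7 = 48.9 dB.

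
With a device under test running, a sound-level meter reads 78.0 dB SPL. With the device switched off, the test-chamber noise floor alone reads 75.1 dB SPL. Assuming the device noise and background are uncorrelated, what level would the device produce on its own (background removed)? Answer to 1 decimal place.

74.9 dB SPL

Subtract intensities: L_src = 10·log₁₀(10^(L_total/10) − 10^(L_bg/10)).
L_src = 10·log₁₀(10^(78.0/10) − 10^(75.1/10)) = 10·log₁₀(30740000) = 74.9 dB SPL.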